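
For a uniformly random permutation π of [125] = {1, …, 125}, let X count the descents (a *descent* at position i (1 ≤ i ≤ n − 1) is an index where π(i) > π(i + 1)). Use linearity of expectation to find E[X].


Write X = Σ X_I over i = 1, …, 124, with X_I the indicator of one descent.
There are 124 indicators.
For each fixed i, the pair (π(i), π(i+1)) is a uniformly random ordered pair of distinct values from {1, …, 125}; by symmetry P[π(i) > π(i+1)] = 1/2.
By linearity: E[X] = 124 · (1/2) = (125 − 1) · (1/2) = 62 ≈ 62.0000.

E[X] = 62 = 62.0000.


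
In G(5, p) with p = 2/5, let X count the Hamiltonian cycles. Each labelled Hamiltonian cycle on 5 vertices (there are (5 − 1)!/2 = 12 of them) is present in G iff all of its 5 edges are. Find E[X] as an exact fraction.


K_5 has (5 − 1)!/2 = 12 labelled Hamiltonian cycles.
For each such Hamiltonian cycle H, let X_H = 1 if all 5 edges of H are present in G. Then P[X_H = 1] = p^{5} = (2/5)^{5} = 32/3125.
By linearity: E[X] = Σ_H E[X_H] = 12 · p^{5} = 12 · 32/3125 = 384/3125.
Numerically: E[X] ≈ 0.12288.

E[X] = 12 · (2/5)^{5} = 384/3125 ≈ 0.12288.


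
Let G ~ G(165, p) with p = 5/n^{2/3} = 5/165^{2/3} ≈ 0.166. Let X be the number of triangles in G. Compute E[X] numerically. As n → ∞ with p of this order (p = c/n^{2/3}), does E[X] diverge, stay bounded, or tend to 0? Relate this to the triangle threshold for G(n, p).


Number of potential triangles: C(165, 3) = 735130.
Each occurs with probability p³ ≈ (0.166)³ ≈ 4.59137e-03.
By linearity: E[X] = C(165, 3)·p³ ≈ 735130 · 4.59137e-03 ≈ 3375.253.
Since α = 2/3 < 1, p = c/n^{2/3} ≫ 1/n is above the triangle threshold p ~ 1/n. Asymptotically E[X] ~ (c³/6)·n^{3(1−α)} = (5³/6)·n^{1} → ∞; triangles are abundant w.h.p.

E[X] ≈ 3375.253; in regime p = Θ(1/n^{2/3}) E[X] diverges (above the triangle threshold p ~ 1/n).


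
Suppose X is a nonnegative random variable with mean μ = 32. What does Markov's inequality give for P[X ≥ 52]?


μ = E[X] = 32, a = 52.
Markov: P[X ≥ 52] ≤ μ/a = (32)/52 = 8/13.
Numerically: ≈ 0.6154.
(Since a = 52 > μ = 32.0000, the bound 8/13 is < 1 and informative.)

P[X ≥ 52] ≤ 8/13 ≈ 0.6154.


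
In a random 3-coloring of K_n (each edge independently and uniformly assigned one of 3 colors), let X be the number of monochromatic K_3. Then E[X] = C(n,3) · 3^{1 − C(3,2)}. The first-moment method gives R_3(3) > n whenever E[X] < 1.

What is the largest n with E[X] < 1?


We need C(n, 3) · 3^{1 − 3} < 1, i.e. C(n, 3) < 3^{3 − 1} = 9.
Check values of n near the boundary:
  n = 3: C(3, 3) = 1; 1 < 9? YES
  n = 4: C(4, 3) = 4; 4 < 9? YES
  n = 5: C(5, 3) = 10; 10 < 9? NO
  n = 6: C(6, 3) = 20; 20 < 9? NO
The largest n with C(n, 3) < 9 is n = 4 (where E[X] = 4/9 ≈ 0.4444). Hence R_3(3) > 4, i.e. R_3(3) ≥ 5.

Largest n = 4; hence R_3(3) > 4.


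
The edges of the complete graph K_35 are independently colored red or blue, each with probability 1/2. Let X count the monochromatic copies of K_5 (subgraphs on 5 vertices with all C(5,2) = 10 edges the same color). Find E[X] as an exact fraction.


Let X = Σ_S X_S over the C(35, 5) = 324632 subsets S of size 5, where X_S = 1 if the K_5 on S is monochromatic.
For a fixed S, the K_5 on S has C(5, 2) = 10 edges. P[all 10 edges red] = (1/2)^10, and likewise for blue, so P[monochromatic] = 2·(1/2)^10 = 2^{1 − 10} = 1/512.
Summing: E[X] = C(35, 5) · 2^{1 − 10} = 324632 · 1/512 = 40579/64.
Numerically: E[X] ≈ 634.046875.

E[X] = C(35,5)·2^(1−C(5,2)) = 40579/64 ≈ 634.046875.


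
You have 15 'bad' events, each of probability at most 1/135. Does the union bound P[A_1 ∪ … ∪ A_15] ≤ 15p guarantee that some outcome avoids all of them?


Union bound: P[∪_{i=1}^{15} A_i] ≤ Σ_i P[A_i] ≤ 15·p = 15·(1/135) = 1/9.
Numerically: 1/9 ≈ 0.111111.
Is 1/9 < 1? YES.
Since P[∪ A_i] ≤ 1/9 < 1, the complement has P[∩ A_i^c] ≥ 1 − 1/9 = 8/9 > 0, so some outcome avoids every A_i.

15·p = 1/9 ≈ 0.111111; existence CERTIFIED by the union bound.


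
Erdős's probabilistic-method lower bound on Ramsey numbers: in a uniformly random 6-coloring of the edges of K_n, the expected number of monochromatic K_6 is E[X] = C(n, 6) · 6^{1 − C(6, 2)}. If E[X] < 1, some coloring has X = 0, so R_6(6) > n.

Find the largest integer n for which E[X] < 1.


We need C(n, 6) · 6^{1 − 15} < 1, i.e. C(n, 6) < 6^{15 − 1} = 78364164096.
Check values of n near the boundary:
  n = 192: C(192, 6) = 64300886496; 64300886496 < 78364164096? YES
  n = 193: C(193, 6) = 66364016544; 66364016544 < 78364164096? YES
  n = 194: C(194, 6) = 68482017072; 68482017072 < 78364164096? YES
  n = 195: C(195, 6) = 70656049360; 70656049360 < 78364164096? YES
  n = 196: C(196, 6) = 72887293024; 72887293024 < 78364164096? YES
  n = 197: C(197, 6) = 75176946208; 75176946208 < 78364164096? YES
  n = 198: C(198, 6) = 77526225777; 77526225777 < 78364164096? YES
  n = 199: C(199, 6) = 79936367511; 79936367511 < 78364164096? NO
  n = 200: C(200, 6) = 82408626300; 82408626300 < 78364164096? NO
The largest n with C(n, 6) < 78364164096 is n = 198 (where E[X] = 25842075259/26121388032 ≈ 0.9893). Hence R_6(6) > 198, i.e. R_6(6) ≥ 199.

Largest n = 198; hence R_6(6) > 198.


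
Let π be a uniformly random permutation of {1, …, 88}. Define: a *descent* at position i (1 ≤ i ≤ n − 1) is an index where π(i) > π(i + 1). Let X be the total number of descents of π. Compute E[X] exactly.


Write X = Σ X_I over i = 1, …, 87, with X_I the indicator of one descent.
There are 87 indicators.
For each fixed i, the pair (π(i), π(i+1)) is a uniformly random ordered pair of distinct values from {1, …, 88}; by symmetry P[π(i) > π(i+1)] = 1/2.
By linearity: E[X] = 87 · (1/2) = (88 − 1) · (1/2) = 87/2 ≈ 43.5000.

E[X] = 87/2 = 43.5000.


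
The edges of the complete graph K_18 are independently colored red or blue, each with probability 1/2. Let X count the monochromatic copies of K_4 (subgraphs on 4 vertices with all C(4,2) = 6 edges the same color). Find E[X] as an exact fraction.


Let X = Σ_S X_S over the C(18, 4) = 3060 subsets S of size 4, where X_S = 1 if the K_4 on S is monochromatic.
For a fixed S, the K_4 on S has C(4, 2) = 6 edges. P[all 6 edges red] = (1/2)^6, and likewise for blue, so P[monochromatic] = 2·(1/2)^6 = 2^{1 − 6} = 1/32.
By linearity of expectation: E[X] = C(18, 4) · 2^{1 − 6} = 3060 · 1/32 = 765/8.
Numerically: E[X] ≈ 95.62500.

E[X] = C(18,4)·2^(1−C(4,2)) = 765/8 ≈ 95.62500.


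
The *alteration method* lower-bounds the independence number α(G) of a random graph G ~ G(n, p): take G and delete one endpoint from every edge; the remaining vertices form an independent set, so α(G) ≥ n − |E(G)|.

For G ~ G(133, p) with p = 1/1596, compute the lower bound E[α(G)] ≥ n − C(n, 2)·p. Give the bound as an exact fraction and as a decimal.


E[|E(G)|] = C(133, 2)·p = 8778 · (1/1596) = 11/2.
E[α(G)] ≥ n − E[|E(G)|] = 133 − 11/2 = 255/2.
Numerically: ≈ 127.500000.
(This is only a lower bound; the true E[α(G)] may be larger.)

E[α(G)] ≥ 255/2 ≈ 127.500000.


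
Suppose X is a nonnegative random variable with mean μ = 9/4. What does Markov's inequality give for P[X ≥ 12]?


μ = E[X] = 9/4, a = 12.
Markov: P[X ≥ 12] ≤ μ/a = (9/4)/12 = 3/16.
Numerically: ≈ 0.187500.
(Since a = 12 > μ = 2.250000, the bound 3/16 is < 1 and informative.)

P[X ≥ 12] ≤ 3/16 ≈ 0.187500.


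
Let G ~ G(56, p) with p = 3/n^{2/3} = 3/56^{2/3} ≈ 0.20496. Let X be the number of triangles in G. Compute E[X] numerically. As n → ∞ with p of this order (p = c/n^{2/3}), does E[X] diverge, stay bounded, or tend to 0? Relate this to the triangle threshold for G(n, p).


Number of potential triangles: C(56, 3) = 27720.
Each occurs with probability p³ ≈ (0.20496)³ ≈ 8.6096939e-03.
By linearity: E[X] = C(56, 3)·p³ ≈ 27720 · 8.6096939e-03 ≈ 238.66071.
Since α = 2/3 < 1, p = c/n^{2/3} ≫ 1/n is above the triangle threshold p ~ 1/n. Asymptotically E[X] ~ (c³/6)·n^{3(1−α)} = (3³/6)·n^{1} → ∞; triangles are abundant w.h.p.

E[X] ≈ 238.66071; in regime p = Θ(1/n^{2/3}) E[X] diverges (above the triangle threshold p ~ 1/n).


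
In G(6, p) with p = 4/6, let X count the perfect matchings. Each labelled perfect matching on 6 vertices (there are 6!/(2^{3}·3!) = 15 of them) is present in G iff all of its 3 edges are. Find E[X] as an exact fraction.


K_6 has 6!/(2^{3}·3!) = 15 labelled perfect matchings.
For each such perfect matching H, let X_H = 1 if all 3 edges of H are present in G. Then P[X_H = 1] = p^{3} = (2/3)^{3} = 8/27.
By linearity of expectation: E[X] = Σ_H E[X_H] = 15 · p^{3} = 15 · 8/27 = 40/9.
Numerically: E[X] ≈ 4.4444.

E[X] = 15 · (2/3)^{3} = 40/9 ≈ 4.4444.


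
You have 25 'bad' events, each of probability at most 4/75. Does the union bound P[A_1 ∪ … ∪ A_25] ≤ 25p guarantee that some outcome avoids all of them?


Union bound: P[∪_{i=1}^{25} A_i] ≤ Σ_i P[A_i] ≤ 25·p = 25·(4/75) = 4/3.
Numerically: 4/3 ≈ 1.333.
Is 4/3 < 1? NO.
Since the bound 4/3 is ≥ 1, the union bound is uninformative here; it does NOT by itself certify existence.

25·p = 4/3 ≈ 1.333; existence NOT certified by the union bound.


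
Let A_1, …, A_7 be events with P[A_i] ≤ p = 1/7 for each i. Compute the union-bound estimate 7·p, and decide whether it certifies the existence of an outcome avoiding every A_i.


Union bound: P[∪_{i=1}^{7} A_i] ≤ Σ_i P[A_i] ≤ 7·p = 7·(1/7) = 1.
Numerically: 1 ≈ 1.0000000.
Is 1 < 1? NO.
Since the bound 1 is ≥ 1, the union bound is uninformative here; it does NOT by itself certify existence.

7·p = 1 ≈ 1.0000000; existence NOT certified by the union bound.


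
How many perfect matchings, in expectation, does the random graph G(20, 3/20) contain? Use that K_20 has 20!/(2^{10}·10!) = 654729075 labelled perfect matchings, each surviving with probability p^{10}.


K_20 has 20!/(2^{10}·10!) = 654729075 labelled perfect matchings.
For each such perfect matching H, let X_H = 1 if all 10 edges of H are present in G. Then P[X_H = 1] = p^{10} = (3/20)^{10} = 59049/10240000000000.
Summing the indicators: E[X] = Σ_H E[X_H] = 654729075 · p^{10} = 654729075 · 59049/10240000000000 = 1546443885987/409600000000.
Numerically: E[X] ≈ 3.7755.

E[X] = 654729075 · (3/20)^{10} = 1546443885987/409600000000 ≈ 3.7755.


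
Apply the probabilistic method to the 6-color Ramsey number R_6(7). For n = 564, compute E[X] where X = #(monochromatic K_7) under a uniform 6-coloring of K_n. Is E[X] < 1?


E[X] = C(564, 7) · 6^{1 − 21} = 3469685994423792 · 6^{−20} = 3469685994423792/3656158440062976.
As a reduced fraction: E[X] = 24095041627943/25389989167104 ≈ 0.949.
Is E[X] < 1? YES.
Since E[X] < 1, there exists a 6-coloring of K_{564} with no monochromatic K_7; hence R_6(7) > 564.

E[X] = 24095041627943/25389989167104 ≈ 0.949; E[X] < 1, so R_6(7) > 564.


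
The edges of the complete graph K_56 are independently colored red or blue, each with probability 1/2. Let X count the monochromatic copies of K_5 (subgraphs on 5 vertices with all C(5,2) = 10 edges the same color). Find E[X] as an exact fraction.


Let X = Σ_S X_S over the C(56, 5) = 3819816 subsets S of size 5, where X_S = 1 if the K_5 on S is monochromatic.
For a fixed S, the K_5 on S has C(5, 2) = 10 edges. P[all 10 edges red] = (1/2)^10, and likewise for blue, so P[monochromatic] = 2·(1/2)^10 = 2^{1 − 10} = 1/512.
By linearity of expectation: E[X] = C(56, 5) · 2^{1 − 10} = 3819816 · 1/512 = 477477/64.
Numerically: E[X] ≈ 7460.578.

E[X] = C(56,5)·2^(1−C(5,2)) = 477477/64 ≈ 7460.578.


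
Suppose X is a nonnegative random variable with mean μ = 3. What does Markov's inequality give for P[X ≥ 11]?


μ = E[X] = 3, a = 11.
Markov: P[X ≥ 11] ≤ μ/a = (3)/11 = 3/11.
Numerically: ≈ 0.272727.
(Since a = 11 > μ = 3.000000, the bound 3/11 is < 1 and informative.)

P[X ≥ 11] ≤ 3/11 ≈ 0.272727.


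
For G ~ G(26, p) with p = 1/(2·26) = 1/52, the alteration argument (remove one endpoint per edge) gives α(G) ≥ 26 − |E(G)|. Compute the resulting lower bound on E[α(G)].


E[|E(G)|] = C(26, 2)·p = 325 · (1/52) = 25/4.
E[α(G)] ≥ n − E[|E(G)|] = 26 − 25/4 = 79/4.
Numerically: ≈ 19.750000.
(This is only a lower bound; the true E[α(G)] may be larger.)

E[α(G)] ≥ 79/4 ≈ 19.750000.


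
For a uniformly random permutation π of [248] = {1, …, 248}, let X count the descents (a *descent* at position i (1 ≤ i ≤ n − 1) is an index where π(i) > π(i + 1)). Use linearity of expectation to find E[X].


Write X = Σ X_I over i = 1, …, 247, with X_I the indicator of one descent.
There are 247 indicators.
For each fixed i, the pair (π(i), π(i+1)) is a uniformly random ordered pair of distinct values from {1, …, 248}; by symmetry P[π(i) > π(i+1)] = 1/2.
By linearity: E[X] = 247 · (1/2) = (248 − 1) · (1/2) = 247/2 ≈ 123.500000.

E[X] = 247/2 = 123.500000.


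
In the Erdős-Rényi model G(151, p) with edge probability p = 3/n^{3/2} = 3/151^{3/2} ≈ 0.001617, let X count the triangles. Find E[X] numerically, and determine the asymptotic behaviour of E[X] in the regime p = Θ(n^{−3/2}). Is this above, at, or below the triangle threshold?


Number of potential triangles: C(151, 3) = 562475.
Each occurs with probability p³ ≈ (0.001617)³ ≈ 4.226370e-09.
By linearity: E[X] = C(151, 3)·p³ ≈ 562475 · 4.226370e-09 ≈ 0.0024.
Since α = 3/2 > 1, p = c/n^{3/2} = o(1/n) is below the triangle threshold p ~ 1/n. Asymptotically E[X] ~ (c³/6)·n^{3(1−α)} = (3³/6)·n^{-1.5} → 0, so by Markov's inequality G has no triangles w.h.p.

E[X] ≈ 0.0024; in regime p = Θ(1/n^{3/2}) E[X] tends to 0 (below the triangle threshold p ~ 1/n).


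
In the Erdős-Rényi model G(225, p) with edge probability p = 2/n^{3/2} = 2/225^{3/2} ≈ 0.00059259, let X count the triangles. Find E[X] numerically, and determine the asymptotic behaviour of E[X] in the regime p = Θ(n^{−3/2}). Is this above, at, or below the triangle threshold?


Number of potential triangles: C(225, 3) = 1873200.
Each occurs with probability p³ ≈ (0.00059259)³ ≈ 2.0809836e-10.
By linearity: E[X] = C(225, 3)·p³ ≈ 1873200 · 2.0809836e-10 ≈ 0.00039.
Since α = 3/2 > 1, p = c/n^{3/2} = o(1/n) is below the triangle threshold p ~ 1/n. Asymptotically E[X] ~ (c³/6)·n^{3(1−α)} = (2³/6)·n^{-1.5} → 0, so by Markov's inequality G has no triangles w.h.p.

E[X] ≈ 0.00039; in regime p = Θ(1/n^{3/2}) E[X] tends to 0 (below the triangle threshold p ~ 1/n).


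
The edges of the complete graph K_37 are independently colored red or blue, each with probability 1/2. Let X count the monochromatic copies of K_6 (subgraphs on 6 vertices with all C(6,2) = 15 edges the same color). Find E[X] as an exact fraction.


Let X = Σ_S X_S over the C(37, 6) = 2324784 subsets S of size 6, where X_S = 1 if the K_6 on S is monochromatic.
For a fixed S, the K_6 on S has C(6, 2) = 15 edges. P[all 15 edges red] = (1/2)^15, and likewise for blue, so P[monochromatic] = 2·(1/2)^15 = 2^{1 − 15} = 1/16384.
By linearity of expectation: E[X] = C(37, 6) · 2^{1 − 15} = 2324784 · 1/16384 = 145299/1024.
Numerically: E[X] ≈ 141.893555.

E[X] = C(37,6)·2^(1−C(6,2)) = 145299/1024 ≈ 141.893555.


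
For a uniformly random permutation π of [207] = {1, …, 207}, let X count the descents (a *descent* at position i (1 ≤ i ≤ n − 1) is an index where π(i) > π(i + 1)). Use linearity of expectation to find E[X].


Write X = Σ X_I over i = 1, …, 206, with X_I the indicator of one descent.
There are 206 indicators.
For each fixed i, the pair (π(i), π(i+1)) is a uniformly random ordered pair of distinct values from {1, …, 207}; by symmetry P[π(i) > π(i+1)] = 1/2.
By linearity: E[X] = 206 · (1/2) = (207 − 1) · (1/2) = 103 ≈ 103.0000.

E[X] = 103 = 103.0000.


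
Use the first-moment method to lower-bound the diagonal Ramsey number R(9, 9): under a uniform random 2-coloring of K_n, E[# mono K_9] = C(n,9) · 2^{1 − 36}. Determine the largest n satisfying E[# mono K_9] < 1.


We need C(n, 9) · 2^{1 − 36} < 1, i.e. C(n, 9) < 2^{36 − 1} = 34359738368.
Check values of n near the boundary:
  n = 63: C(63, 9) = 23667689815; 23667689815 < 34359738368? YES
  n = 64: C(64, 9) = 27540584512; 27540584512 < 34359738368? YES
  n = 65: C(65, 9) = 31966749880; 31966749880 < 34359738368? YES
  n = 66: C(66, 9) = 37014131440; 37014131440 < 34359738368? NO
  n = 67: C(67, 9) = 42757703560; 42757703560 < 34359738368? NO
  n = 68: C(68, 9) = 49280065120; 49280065120 < 34359738368? NO
The largest n with C(n, 9) < 34359738368 is n = 65 (where E[X] = 3995843735/4294967296 ≈ 0.930355). Hence R(9, 9) > 65, i.e. R(9, 9) ≥ 66.

Largest n = 65; hence R(9, 9) > 65.


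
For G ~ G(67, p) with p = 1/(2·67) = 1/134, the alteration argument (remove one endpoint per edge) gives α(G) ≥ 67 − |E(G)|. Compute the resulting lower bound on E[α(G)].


E[|E(G)|] = C(67, 2)·p = 2211 · (1/134) = 33/2.
E[α(G)] ≥ n − E[|E(G)|] = 67 − 33/2 = 101/2.
Numerically: ≈ 50.50000.
(This is only a lower bound; the true E[α(G)] may be larger.)

E[α(G)] ≥ 101/2 ≈ 50.50000.


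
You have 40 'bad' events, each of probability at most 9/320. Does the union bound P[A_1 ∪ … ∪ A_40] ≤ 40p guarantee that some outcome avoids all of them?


Union bound: P[∪_{i=1}^{40} A_i] ≤ Σ_i P[A_i] ≤ 40·p = 40·(9/320) = 9/8.
Numerically: 9/8 ≈ 1.125.
Is 9/8 < 1? NO.
Since the bound 9/8 is ≥ 1, the union bound is uninformative here; it does NOT by itself certify existence.

40·p = 9/8 ≈ 1.125; existence NOT certified by the union bound.


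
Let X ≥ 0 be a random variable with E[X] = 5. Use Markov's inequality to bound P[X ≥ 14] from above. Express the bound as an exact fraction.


μ = E[X] = 5, a = 14.
Markov: P[X ≥ 14] ≤ μ/a = (5)/14 = 5/14.
Numerically: ≈ 0.3571.
(Since a = 14 > μ = 5.0000, the bound 5/14 is < 1 and informative.)

P[X ≥ 14] ≤ 5/14 ≈ 0.3571.


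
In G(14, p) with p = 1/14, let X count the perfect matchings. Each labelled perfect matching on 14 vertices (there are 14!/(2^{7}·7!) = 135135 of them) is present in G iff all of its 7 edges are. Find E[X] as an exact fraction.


K_14 has 14!/(2^{7}·7!) = 135135 labelled perfect matchings.
For each such perfect matching H, let X_H = 1 if all 7 edges of H are present in G. Then P[X_H = 1] = p^{7} = (1/14)^{7} = 1/105413504.
By linearity: E[X] = Σ_H E[X_H] = 135135 · p^{7} = 135135 · 1/105413504 = 19305/15059072.
Numerically: E[X] ≈ 0.00128.

E[X] = 135135 · (1/14)^{7} = 19305/15059072 ≈ 0.00128.


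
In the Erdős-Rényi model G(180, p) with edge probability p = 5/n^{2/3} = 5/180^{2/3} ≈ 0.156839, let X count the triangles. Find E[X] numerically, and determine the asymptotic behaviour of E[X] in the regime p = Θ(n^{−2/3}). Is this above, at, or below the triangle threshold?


Number of potential triangles: C(180, 3) = 955860.
Each occurs with probability p³ ≈ (0.156839)³ ≈ 3.85802469e-03.
By linearity: E[X] = C(180, 3)·p³ ≈ 955860 · 3.85802469e-03 ≈ 3687.731481.
Since α = 2/3 < 1, p = c/n^{2/3} ≫ 1/n is above the triangle threshold p ~ 1/n. Asymptotically E[X] ~ (c³/6)·n^{3(1−α)} = (5³/6)·n^{1} → ∞; triangles are abundant w.h.p.

E[X] ≈ 3687.731481; in regime p = Θ(1/n^{2/3}) E[X] diverges (above the triangle threshold p ~ 1/n).


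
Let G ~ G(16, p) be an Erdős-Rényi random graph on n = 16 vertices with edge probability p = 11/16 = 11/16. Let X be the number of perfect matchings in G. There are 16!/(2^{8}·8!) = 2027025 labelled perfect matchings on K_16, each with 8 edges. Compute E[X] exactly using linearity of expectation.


K_16 has 16!/(2^{8}·8!) = 2027025 labelled perfect matchings.
For each such perfect matching H, let X_H = 1 if all 8 edges of H are present in G. Then P[X_H = 1] = p^{8} = (11/16)^{8} = 214358881/4294967296.
Summing the indicators: E[X] = Σ_H E[X_H] = 2027025 · p^{8} = 2027025 · 214358881/4294967296 = 434510810759025/4294967296.
Numerically: E[X] ≈ 1.012e+05.

E[X] = 2027025 · (11/16)^{8} = 434510810759025/4294967296 ≈ 1.012e+05.


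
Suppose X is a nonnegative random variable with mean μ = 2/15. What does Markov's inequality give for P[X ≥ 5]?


μ = E[X] = 2/15, a = 5.
Markov: P[X ≥ 5] ≤ μ/a = (2/15)/5 = 2/75.
Numerically: ≈ 0.027.
(Since a = 5 > μ = 0.133, the bound 2/75 is < 1 and informative.)

P[X ≥ 5] ≤ 2/75 ≈ 0.027.


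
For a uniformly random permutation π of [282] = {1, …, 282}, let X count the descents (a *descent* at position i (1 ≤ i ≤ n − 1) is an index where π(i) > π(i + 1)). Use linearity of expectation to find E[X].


Write X = Σ X_I over i = 1, …, 281, with X_I the indicator of one descent.
There are 281 indicators.
For each fixed i, the pair (π(i), π(i+1)) is a uniformly random ordered pair of distinct values from {1, …, 282}; by symmetry P[π(i) > π(i+1)] = 1/2.
By linearity: E[X] = 281 · (1/2) = (282 − 1) · (1/2) = 281/2 ≈ 140.5000.

E[X] = 281/2 = 140.5000.


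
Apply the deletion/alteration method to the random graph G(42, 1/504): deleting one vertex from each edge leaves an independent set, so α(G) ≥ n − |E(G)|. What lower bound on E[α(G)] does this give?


E[|E(G)|] = C(42, 2)·p = 861 · (1/504) = 41/24.
E[α(G)] ≥ n − E[|E(G)|] = 42 − 41/24 = 967/24.
Numerically: ≈ 40.2917.
(This is only a lower bound; the true E[α(G)] may be larger.)

E[α(G)] ≥ 967/24 ≈ 40.2917.


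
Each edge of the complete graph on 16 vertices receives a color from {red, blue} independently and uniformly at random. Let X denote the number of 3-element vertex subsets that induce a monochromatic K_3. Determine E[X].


Let X = Σ_S X_S over the C(16, 3) = 560 subsets S of size 3, where X_S = 1 if the K_3 on S is monochromatic.
For a fixed S, the K_3 on S has C(3, 2) = 3 edges. P[all 3 edges red] = (1/2)^3, and likewise for blue, so P[monochromatic] = 2·(1/2)^3 = 2^{1 − 3} = 1/4.
By linearity of expectation: E[X] = C(16, 3) · 2^{1 − 3} = 560 · 1/4 = 140.
Numerically: E[X] ≈ 140.000000.

E[X] = C(16,3)·2^(1−C(3,2)) = 140 ≈ 140.000000.


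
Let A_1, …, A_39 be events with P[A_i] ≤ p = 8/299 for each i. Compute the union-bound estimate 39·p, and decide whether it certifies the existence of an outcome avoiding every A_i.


Union bound: P[∪_{i=1}^{39} A_i] ≤ Σ_i P[A_i] ≤ 39·p = 39·(8/299) = 24/23.
Numerically: 24/23 ≈ 1.04348.
Is 24/23 < 1? NO.
Since the bound 24/23 is ≥ 1, the union bound is uninformative here; it does NOT by itself certify existence.

39·p = 24/23 ≈ 1.04348; existence NOT certified by the union bound.


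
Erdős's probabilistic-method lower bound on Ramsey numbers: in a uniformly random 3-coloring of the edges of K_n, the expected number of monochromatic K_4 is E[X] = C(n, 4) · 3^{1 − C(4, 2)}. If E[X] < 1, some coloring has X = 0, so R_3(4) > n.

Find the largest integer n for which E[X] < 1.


We need C(n, 4) · 3^{1 − 6} < 1, i.e. C(n, 4) < 3^{6 − 1} = 243.
Check values of n near the boundary:
  n = 6: C(6, 4) = 15; 15 < 243? YES
  n = 7: C(7, 4) = 35; 35 < 243? YES
  n = 8: C(8, 4) = 70; 70 < 243? YES
  n = 9: C(9, 4) = 126; 126 < 243? YES
  n = 10: C(10, 4) = 210; 210 < 243? YES
  n = 11: C(11, 4) = 330; 330 < 243? NO
The largest n with C(n, 4) < 243 is n = 10 (where E[X] = 70/81 ≈ 0.864198). Hence R_3(4) > 10, i.e. R_3(4) ≥ 11.

Largest n = 10; hence R_3(4) > 10.


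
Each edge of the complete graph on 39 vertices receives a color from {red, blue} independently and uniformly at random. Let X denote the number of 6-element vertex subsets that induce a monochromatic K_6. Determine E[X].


Let X = Σ_S X_S over the C(39, 6) = 3262623 subsets S of size 6, where X_S = 1 if the K_6 on S is monochromatic.
For a fixed S, the K_6 on S has C(6, 2) = 15 edges. P[all 15 edges red] = (1/2)^15, and likewise for blue, so P[monochromatic] = 2·(1/2)^15 = 2^{1 − 15} = 1/16384.
By linearity: E[X] = C(39, 6) · 2^{1 − 15} = 3262623 · 1/16384 = 3262623/16384.
Numerically: E[X] ≈ 199.135.

E[X] = C(39,6)·2^(1−C(6,2)) = 3262623/16384 ≈ 199.135.


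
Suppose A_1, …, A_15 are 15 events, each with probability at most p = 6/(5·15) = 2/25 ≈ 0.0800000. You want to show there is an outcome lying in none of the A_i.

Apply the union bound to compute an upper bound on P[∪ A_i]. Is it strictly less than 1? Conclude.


Union bound: P[∪_{i=1}^{15} A_i] ≤ Σ_i P[A_i] ≤ 15·p = 15·(2/25) = 6/5.
Numerically: 6/5 ≈ 1.2000000.
Is 6/5 < 1? NO.
Since the bound 6/5 is ≥ 1, the union bound is uninformative here; it does NOT by itself certify existence.

15·p = 6/5 ≈ 1.2000000; existence NOT certified by the union bound.


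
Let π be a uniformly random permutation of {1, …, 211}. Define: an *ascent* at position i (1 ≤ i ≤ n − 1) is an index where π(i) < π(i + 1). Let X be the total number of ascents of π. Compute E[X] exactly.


Write X = Σ X_I over i = 1, …, 210, with X_I the indicator of one ascent.
There are 210 indicators.
For each fixed i, the pair (π(i), π(i+1)) is a uniformly random ordered pair of distinct values from {1, …, 211}; by symmetry P[π(i) < π(i+1)] = 1/2.
By linearity: E[X] = 210 · (1/2) = (211 − 1) · (1/2) = 105 ≈ 105.00000.

E[X] = 105 = 105.00000.


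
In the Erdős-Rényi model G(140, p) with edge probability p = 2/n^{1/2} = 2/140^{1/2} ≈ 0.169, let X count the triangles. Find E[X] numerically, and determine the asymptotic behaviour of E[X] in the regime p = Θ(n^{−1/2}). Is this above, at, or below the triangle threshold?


Number of potential triangles: C(140, 3) = 447580.
Each occurs with probability p³ ≈ (0.169)³ ≈ 4.829453e-03.
By linearity: E[X] = C(140, 3)·p³ ≈ 447580 · 4.829453e-03 ≈ 2161.5665.
Since α = 1/2 < 1, p = c/n^{1/2} ≫ 1/n is above the triangle threshold p ~ 1/n. Asymptotically E[X] ~ (c³/6)·n^{3(1−α)} = (2³/6)·n^{1.5} → ∞; triangles are abundant w.h.p.

E[X] ≈ 2161.5665; in regime p = Θ(1/n^{1/2}) E[X] diverges (above the triangle threshold p ~ 1/n).


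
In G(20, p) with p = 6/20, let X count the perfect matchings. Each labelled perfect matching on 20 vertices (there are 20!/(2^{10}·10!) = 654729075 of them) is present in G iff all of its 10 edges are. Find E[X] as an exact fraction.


K_20 has 20!/(2^{10}·10!) = 654729075 labelled perfect matchings.
For each such perfect matching H, let X_H = 1 if all 10 edges of H are present in G. Then P[X_H = 1] = p^{10} = (3/10)^{10} = 59049/10000000000.
By linearity of expectation: E[X] = Σ_H E[X_H] = 654729075 · p^{10} = 654729075 · 59049/10000000000 = 1546443885987/400000000.
Numerically: E[X] ≈ 3866.

E[X] = 654729075 · (3/10)^{10} = 1546443885987/400000000 ≈ 3866.


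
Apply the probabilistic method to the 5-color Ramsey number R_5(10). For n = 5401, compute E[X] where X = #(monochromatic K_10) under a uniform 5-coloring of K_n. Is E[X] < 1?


E[X] = C(5401, 10) · 5^{1 − 45} = 5772423232412011351582235732760 · 5^{−44} = 5772423232412011351582235732760/5684341886080801486968994140625.
As a reduced fraction: E[X] = 1154484646482402270316447146552/1136868377216160297393798828125 ≈ 1.0154954.
Is E[X] < 1? NO.
Since E[X] ≥ 1, the first-moment bound is inconclusive at n = 5401; it does NOT by itself certify R_5(10) > 5401.

E[X] = 1154484646482402270316447146552/1136868377216160297393798828125 ≈ 1.0154954; E[X] ≥ 1; first-moment method inconclusive here.


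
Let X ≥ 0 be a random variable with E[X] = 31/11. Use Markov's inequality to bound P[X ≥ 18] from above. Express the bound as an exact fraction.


μ = E[X] = 31/11, a = 18.
Markov: P[X ≥ 18] ≤ μ/a = (31/11)/18 = 31/198.
Numerically: ≈ 0.156566.
(Since a = 18 > μ = 2.818182, the bound 31/198 is < 1 and informative.)

P[X ≥ 18] ≤ 31/198 ≈ 0.156566.


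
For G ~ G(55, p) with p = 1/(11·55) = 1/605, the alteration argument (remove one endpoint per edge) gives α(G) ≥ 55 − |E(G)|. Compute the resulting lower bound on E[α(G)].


E[|E(G)|] = C(55, 2)·p = 1485 · (1/605) = 27/11.
E[α(G)] ≥ n − E[|E(G)|] = 55 − 27/11 = 578/11.
Numerically: ≈ 52.5455.
(This is only a lower bound; the true E[α(G)] may be larger.)

E[α(G)] ≥ 578/11 ≈ 52.5455.


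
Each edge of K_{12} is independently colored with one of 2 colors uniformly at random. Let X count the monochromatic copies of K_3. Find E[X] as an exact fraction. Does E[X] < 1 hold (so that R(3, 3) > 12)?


E[X] = C(12, 3) · 2^{1 − 3} = 220 · 2^{−2} = 220/4.
As a reduced fraction: E[X] = 55 ≈ 55.000000.
Is E[X] < 1? NO.
Since E[X] ≥ 1, the first-moment bound is inconclusive at n = 12; it does NOT by itself certify R(3, 3) > 12.

E[X] = 55 ≈ 55.000000; E[X] ≥ 1; first-moment method inconclusive here.


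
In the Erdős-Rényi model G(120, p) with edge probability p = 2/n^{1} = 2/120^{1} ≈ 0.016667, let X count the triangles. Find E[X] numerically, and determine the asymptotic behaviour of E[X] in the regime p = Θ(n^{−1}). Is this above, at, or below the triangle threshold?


Number of potential triangles: C(120, 3) = 280840.
Each occurs with probability p³ ≈ (0.016667)³ ≈ 4.6296296e-06.
By linearity: E[X] = C(120, 3)·p³ ≈ 280840 · 4.6296296e-06 ≈ 1.30019.
Here α = 1, so p = 2/n is exactly at the triangle threshold p ~ 1/n. Asymptotically E[X] → c³/6 = 2³/6 = 4/3 ≈ 1.33333, a bounded constant. In this regime the triangle count is asymptotically Poisson(c³/6).

E[X] ≈ 1.30019; in regime p = Θ(1/n^{1}) E[X] stays bounded (at the triangle threshold p ~ 1/n).


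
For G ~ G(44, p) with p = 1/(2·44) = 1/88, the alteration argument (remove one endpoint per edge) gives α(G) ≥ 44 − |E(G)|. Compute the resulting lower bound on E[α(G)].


E[|E(G)|] = C(44, 2)·p = 946 · (1/88) = 43/4.
E[α(G)] ≥ n − E[|E(G)|] = 44 − 43/4 = 133/4.
Numerically: ≈ 33.25000.
(This is only a lower bound; the true E[α(G)] may be larger.)

E[α(G)] ≥ 133/4 ≈ 33.25000.


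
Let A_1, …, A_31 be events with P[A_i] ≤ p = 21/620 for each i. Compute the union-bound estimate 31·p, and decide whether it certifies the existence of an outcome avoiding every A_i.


Union bound: P[∪_{i=1}^{31} A_i] ≤ Σ_i P[A_i] ≤ 31·p = 31·(21/620) = 21/20.
Numerically: 21/20 ≈ 1.0500000.
Is 21/20 < 1? NO.
Since the bound 21/20 is ≥ 1, the union bound is uninformative here; it does NOT by itself certify existence.

31·p = 21/20 ≈ 1.0500000; existence NOT certified by the union bound.


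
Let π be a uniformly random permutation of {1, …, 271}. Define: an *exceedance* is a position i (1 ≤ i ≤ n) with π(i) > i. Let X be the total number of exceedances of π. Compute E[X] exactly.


Write X = Σ_{i=1}^{271} X_i, where X_i = 1_{π(i) > i}.
For each fixed i, π(i) is uniform over {1, …, 271} (marginal of a uniform permutation), so P[π(i) > i] = (n − i)/n. Summing: Σ_{i=1}^{271} (n − i)/n = (0 + 1 + … + 270)/271 = 271(271 − 1)/(2·271) = (271 − 1)/2.
Hence E[X] = Σ_{i=1}^{271} (271 − i)/271 = 135 ≈ 135.0000.

E[X] = 135 = 135.0000.


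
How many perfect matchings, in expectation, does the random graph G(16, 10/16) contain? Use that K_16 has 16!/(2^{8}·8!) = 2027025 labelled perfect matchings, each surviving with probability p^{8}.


K_16 has 16!/(2^{8}·8!) = 2027025 labelled perfect matchings.
For each such perfect matching H, let X_H = 1 if all 8 edges of H are present in G. Then P[X_H = 1] = p^{8} = (5/8)^{8} = 390625/16777216.
By linearity of expectation: E[X] = Σ_H E[X_H] = 2027025 · p^{8} = 2027025 · 390625/16777216 = 791806640625/16777216.
Numerically: E[X] ≈ 4.72e+04.

E[X] = 2027025 · (5/8)^{8} = 791806640625/16777216 ≈ 4.72e+04.


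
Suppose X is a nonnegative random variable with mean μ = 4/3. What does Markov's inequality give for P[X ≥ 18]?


μ = E[X] = 4/3, a = 18.
Markov: P[X ≥ 18] ≤ μ/a = (4/3)/18 = 2/27.
Numerically: ≈ 0.07407.
(Since a = 18 > μ = 1.33333, the bound 2/27 is < 1 and informative.)

P[X ≥ 18] ≤ 2/27 ≈ 0.07407.


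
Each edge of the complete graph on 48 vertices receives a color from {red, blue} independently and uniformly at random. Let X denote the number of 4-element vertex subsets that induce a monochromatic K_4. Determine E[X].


Let X = Σ_S X_S over the C(48, 4) = 194580 subsets S of size 4, where X_S = 1 if the K_4 on S is monochromatic.
For a fixed S, the K_4 on S has C(4, 2) = 6 edges. P[all 6 edges red] = (1/2)^6, and likewise for blue, so P[monochromatic] = 2·(1/2)^6 = 2^{1 − 6} = 1/32.
By linearity of expectation: E[X] = C(48, 4) · 2^{1 − 6} = 194580 · 1/32 = 48645/8.
Numerically: E[X] ≈ 6080.6250.

E[X] = C(48,4)·2^(1−C(4,2)) = 48645/8 ≈ 6080.6250.


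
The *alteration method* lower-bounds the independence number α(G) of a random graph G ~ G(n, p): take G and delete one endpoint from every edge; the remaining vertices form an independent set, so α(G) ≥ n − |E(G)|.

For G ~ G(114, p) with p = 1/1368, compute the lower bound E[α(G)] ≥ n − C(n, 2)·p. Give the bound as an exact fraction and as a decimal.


E[|E(G)|] = C(114, 2)·p = 6441 · (1/1368) = 113/24.
E[α(G)] ≥ n − E[|E(G)|] = 114 − 113/24 = 2623/24.
Numerically: ≈ 109.29167.
(This is only a lower bound; the true E[α(G)] may be larger.)

E[α(G)] ≥ 2623/24 ≈ 109.29167.


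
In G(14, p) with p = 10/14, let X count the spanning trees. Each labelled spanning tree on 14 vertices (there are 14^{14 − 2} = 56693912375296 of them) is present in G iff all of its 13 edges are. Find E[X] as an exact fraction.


K_14 has 14^{14 − 2} = 56693912375296 labelled spanning trees.
For each such spanning tree H, let X_H = 1 if all 13 edges of H are present in G. Then P[X_H = 1] = p^{13} = (5/7)^{13} = 1220703125/96889010407.
By linearity of expectation: E[X] = Σ_H E[X_H] = 56693912375296 · p^{13} = 56693912375296 · 1220703125/96889010407 = 5000000000000/7.
Numerically: E[X] ≈ 7.143e+11.

E[X] = 56693912375296 · (5/7)^{13} = 5000000000000/7 ≈ 7.143e+11.


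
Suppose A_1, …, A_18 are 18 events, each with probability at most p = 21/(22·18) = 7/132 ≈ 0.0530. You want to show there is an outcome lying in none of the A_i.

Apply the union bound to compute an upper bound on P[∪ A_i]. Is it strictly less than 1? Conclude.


Union bound: P[∪_{i=1}^{18} A_i] ≤ Σ_i P[A_i] ≤ 18·p = 18·(7/132) = 21/22.
Numerically: 21/22 ≈ 0.9545.
Is 21/22 < 1? YES.
Since P[∪ A_i] ≤ 21/22 < 1, the complement has P[∩ A_i^c] ≥ 1 − 21/22 = 1/22 > 0, so some outcome avoids every A_i.

18·p = 21/22 ≈ 0.9545; existence CERTIFIED by the union bound.


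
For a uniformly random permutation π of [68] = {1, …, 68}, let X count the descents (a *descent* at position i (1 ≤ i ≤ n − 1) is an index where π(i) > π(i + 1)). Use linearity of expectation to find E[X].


Write X = Σ X_I over i = 1, …, 67, with X_I the indicator of one descent.
There are 67 indicators.
For each fixed i, the pair (π(i), π(i+1)) is a uniformly random ordered pair of distinct values from {1, …, 68}; by symmetry P[π(i) > π(i+1)] = 1/2.
By linearity: E[X] = 67 · (1/2) = (68 − 1) · (1/2) = 67/2 ≈ 33.50000.

E[X] = 67/2 = 33.50000.


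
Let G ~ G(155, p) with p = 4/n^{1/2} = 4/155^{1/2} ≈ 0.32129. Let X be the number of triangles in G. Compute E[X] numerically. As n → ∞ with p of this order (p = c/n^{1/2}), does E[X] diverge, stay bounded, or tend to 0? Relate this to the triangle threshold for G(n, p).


Number of potential triangles: C(155, 3) = 608685.
Each occurs with probability p³ ≈ (0.32129)³ ≈ 3.3165185e-02.
By linearity: E[X] = C(155, 3)·p³ ≈ 608685 · 3.3165185e-02 ≈ 20187.15075.
Since α = 1/2 < 1, p = c/n^{1/2} ≫ 1/n is above the triangle threshold p ~ 1/n. Asymptotically E[X] ~ (c³/6)·n^{3(1−α)} = (4³/6)·n^{1.5} → ∞; triangles are abundant w.h.p.

E[X] ≈ 20187.15075; in regime p = Θ(1/n^{1/2}) E[X] diverges (above the triangle threshold p ~ 1/n).


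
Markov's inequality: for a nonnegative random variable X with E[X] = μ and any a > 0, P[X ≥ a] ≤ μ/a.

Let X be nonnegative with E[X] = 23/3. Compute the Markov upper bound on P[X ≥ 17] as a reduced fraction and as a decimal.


μ = E[X] = 23/3, a = 17.
Markov: P[X ≥ 17] ≤ μ/a = (23/3)/17 = 23/51.
Numerically: ≈ 0.450980.
(Since a = 17 > μ = 7.666667, the bound 23/51 is < 1 and informative.)

P[X ≥ 17] ≤ 23/51 ≈ 0.450980.


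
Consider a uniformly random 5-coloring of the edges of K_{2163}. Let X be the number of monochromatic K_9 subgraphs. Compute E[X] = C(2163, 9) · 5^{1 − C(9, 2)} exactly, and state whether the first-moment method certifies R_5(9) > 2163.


E[X] = C(2163, 9) · 5^{1 − 36} = 2808716806866462450348390 · 5^{−35} = 2808716806866462450348390/2910383045673370361328125.
As a reduced fraction: E[X] = 561743361373292490069678/582076609134674072265625 ≈ 0.9650677.
Is E[X] < 1? YES.
Since E[X] < 1, there exists a 5-coloring of K_{2163} with no monochromatic K_9; hence R_5(9) > 2163.

E[X] = 561743361373292490069678/582076609134674072265625 ≈ 0.9650677; E[X] < 1, so R_5(9) > 2163.


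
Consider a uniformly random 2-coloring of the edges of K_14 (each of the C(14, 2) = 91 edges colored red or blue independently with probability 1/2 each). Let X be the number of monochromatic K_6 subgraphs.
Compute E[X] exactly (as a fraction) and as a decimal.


Let X = Σ_S X_S over the C(14, 6) = 3003 subsets S of size 6, where X_S = 1 if the K_6 on S is monochromatic.
For a fixed S, the K_6 on S has C(6, 2) = 15 edges. P[all 15 edges red] = (1/2)^15, and likewise for blue, so P[monochromatic] = 2·(1/2)^15 = 2^{1 − 15} = 1/16384.
By linearity of expectation: E[X] = C(14, 6) · 2^{1 − 15} = 3003 · 1/16384 = 3003/16384.
Numerically: E[X] ≈ 0.18329.

E[X] = C(14,6)·2^(1−C(6,2)) = 3003/16384 ≈ 0.18329.


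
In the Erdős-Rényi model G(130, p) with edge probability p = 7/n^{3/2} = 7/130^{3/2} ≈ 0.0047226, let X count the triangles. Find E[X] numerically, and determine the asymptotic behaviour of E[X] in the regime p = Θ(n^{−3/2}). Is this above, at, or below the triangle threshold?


Number of potential triangles: C(130, 3) = 357760.
Each occurs with probability p³ ≈ (0.0047226)³ ≈ 1.0532926e-07.
By linearity: E[X] = C(130, 3)·p³ ≈ 357760 · 1.0532926e-07 ≈ 0.03768.
Since α = 3/2 > 1, p = c/n^{3/2} = o(1/n) is below the triangle threshold p ~ 1/n. Asymptotically E[X] ~ (c³/6)·n^{3(1−α)} = (7³/6)·n^{-1.5} → 0, so by Markov's inequality G has no triangles w.h.p.

E[X] ≈ 0.03768; in regime p = Θ(1/n^{3/2}) E[X] tends to 0 (below the triangle threshold p ~ 1/n).


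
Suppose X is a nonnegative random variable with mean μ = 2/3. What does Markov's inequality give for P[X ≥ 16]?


μ = E[X] = 2/3, a = 16.
Markov: P[X ≥ 16] ≤ μ/a = (2/3)/16 = 1/24.
Numerically: ≈ 0.0417.
(Since a = 16 > μ = 0.6667, the bound 1/24 is < 1 and informative.)

P[X ≥ 16] ≤ 1/24 ≈ 0.0417.


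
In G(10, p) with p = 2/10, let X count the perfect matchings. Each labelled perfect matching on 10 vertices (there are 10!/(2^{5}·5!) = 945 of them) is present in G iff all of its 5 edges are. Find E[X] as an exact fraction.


K_10 has 10!/(2^{5}·5!) = 945 labelled perfect matchings.
For each such perfect matching H, let X_H = 1 if all 5 edges of H are present in G. Then P[X_H = 1] = p^{5} = (1/5)^{5} = 1/3125.
Summing the indicators: E[X] = Σ_H E[X_H] = 945 · p^{5} = 945 · 1/3125 = 189/625.
Numerically: E[X] ≈ 0.3024.

E[X] = 945 · (1/5)^{5} = 189/625 ≈ 0.3024.


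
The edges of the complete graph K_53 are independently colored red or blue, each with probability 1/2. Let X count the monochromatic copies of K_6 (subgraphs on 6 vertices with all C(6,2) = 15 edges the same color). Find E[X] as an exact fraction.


Let X = Σ_S X_S over the C(53, 6) = 22957480 subsets S of size 6, where X_S = 1 if the K_6 on S is monochromatic.
For a fixed S, the K_6 on S has C(6, 2) = 15 edges. P[all 15 edges red] = (1/2)^15, and likewise for blue, so P[monochromatic] = 2·(1/2)^15 = 2^{1 − 15} = 1/16384.
By linearity of expectation: E[X] = C(53, 6) · 2^{1 − 15} = 22957480 · 1/16384 = 2869685/2048.
Numerically: E[X] ≈ 1401.2134.

E[X] = C(53,6)·2^(1−C(6,2)) = 2869685/2048 ≈ 1401.2134.
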